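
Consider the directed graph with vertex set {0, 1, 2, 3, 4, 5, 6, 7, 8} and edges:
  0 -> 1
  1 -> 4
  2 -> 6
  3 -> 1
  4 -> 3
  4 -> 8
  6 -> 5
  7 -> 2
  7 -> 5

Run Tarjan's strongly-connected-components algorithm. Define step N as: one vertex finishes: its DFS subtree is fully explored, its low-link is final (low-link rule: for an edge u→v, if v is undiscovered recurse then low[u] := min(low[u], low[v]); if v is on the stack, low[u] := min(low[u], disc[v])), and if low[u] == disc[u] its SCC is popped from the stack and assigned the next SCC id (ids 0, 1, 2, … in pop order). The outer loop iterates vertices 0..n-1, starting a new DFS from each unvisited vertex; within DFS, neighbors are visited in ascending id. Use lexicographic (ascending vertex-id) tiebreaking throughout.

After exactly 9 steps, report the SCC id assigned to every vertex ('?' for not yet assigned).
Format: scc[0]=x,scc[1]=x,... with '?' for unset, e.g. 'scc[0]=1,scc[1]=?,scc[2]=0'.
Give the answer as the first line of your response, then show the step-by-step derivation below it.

scc[0]=2,scc[1]=1,scc[2]=5,scc[3]=1,scc[4]=1,scc[5]=3,scc[6]=4,scc[7]=6,scc[8]=0

step 1: low=(low[0]=0,low[1]=1,low[2]=?,low[3]=1,low[4]=2,low[5]=?,low[6]=?,low[7]=?,low[8]=?); scc=(scc[0]=?,scc[1]=?,scc[2]=?,scc[3]=?,scc[4]=?,scc[5]=?,scc[6]=?,scc[7]=?,scc[8]=?)
step 2: low=(low[0]=0,low[1]=1,low[2]=?,low[3]=1,low[4]=1,low[5]=?,low[6]=?,low[7]=?,low[8]=4); scc=(scc[0]=?,scc[1]=?,scc[2]=?,scc[3]=?,scc[4]=?,scc[5]=?,scc[6]=?,scc[7]=?,scc[8]=0)
step 3: low=(low[0]=0,low[1]=1,low[2]=?,low[3]=1,low[4]=1,low[5]=?,low[6]=?,low[7]=?,low[8]=4); scc=(scc[0]=?,scc[1]=?,scc[2]=?,scc[3]=?,scc[4]=?,scc[5]=?,scc[6]=?,scc[7]=?,scc[8]=0)
step 4: low=(low[0]=0,low[1]=1,low[2]=?,low[3]=1,low[4]=1,low[5]=?,low[6]=?,low[7]=?,low[8]=4); scc=(scc[0]=?,scc[1]=1,scc[2]=?,scc[3]=1,scc[4]=1,scc[5]=?,scc[6]=?,scc[7]=?,scc[8]=0)
step 5: low=(low[0]=0,low[1]=1,low[2]=?,low[3]=1,low[4]=1,low[5]=?,low[6]=?,low[7]=?,low[8]=4); scc=(scc[0]=2,scc[1]=1,scc[2]=?,scc[3]=1,scc[4]=1,scc[5]=?,scc[6]=?,scc[7]=?,scc[8]=0)
step 6: low=(low[0]=0,low[1]=1,low[2]=5,low[3]=1,low[4]=1,low[5]=7,low[6]=6,low[7]=?,low[8]=4); scc=(scc[0]=2,scc[1]=1,scc[2]=?,scc[3]=1,scc[4]=1,scc[5]=3,scc[6]=?,scc[7]=?,scc[8]=0)
step 7: low=(low[0]=0,low[1]=1,low[2]=5,low[3]=1,low[4]=1,low[5]=7,low[6]=6,low[7]=?,low[8]=4); scc=(scc[0]=2,scc[1]=1,scc[2]=?,scc[3]=1,scc[4]=1,scc[5]=3,scc[6]=4,scc[7]=?,scc[8]=0)
step 8: low=(low[0]=0,low[1]=1,low[2]=5,low[3]=1,low[4]=1,low[5]=7,low[6]=6,low[7]=?,low[8]=4); scc=(scc[0]=2,scc[1]=1,scc[2]=5,scc[3]=1,scc[4]=1,scc[5]=3,scc[6]=4,scc[7]=?,scc[8]=0)
step 9: low=(low[0]=0,low[1]=1,low[2]=5,low[3]=1,low[4]=1,low[5]=7,low[6]=6,low[7]=8,low[8]=4); scc=(scc[0]=2,scc[1]=1,scc[2]=5,scc[3]=1,scc[4]=1,scc[5]=3,scc[6]=4,scc[7]=6,scc[8]=0)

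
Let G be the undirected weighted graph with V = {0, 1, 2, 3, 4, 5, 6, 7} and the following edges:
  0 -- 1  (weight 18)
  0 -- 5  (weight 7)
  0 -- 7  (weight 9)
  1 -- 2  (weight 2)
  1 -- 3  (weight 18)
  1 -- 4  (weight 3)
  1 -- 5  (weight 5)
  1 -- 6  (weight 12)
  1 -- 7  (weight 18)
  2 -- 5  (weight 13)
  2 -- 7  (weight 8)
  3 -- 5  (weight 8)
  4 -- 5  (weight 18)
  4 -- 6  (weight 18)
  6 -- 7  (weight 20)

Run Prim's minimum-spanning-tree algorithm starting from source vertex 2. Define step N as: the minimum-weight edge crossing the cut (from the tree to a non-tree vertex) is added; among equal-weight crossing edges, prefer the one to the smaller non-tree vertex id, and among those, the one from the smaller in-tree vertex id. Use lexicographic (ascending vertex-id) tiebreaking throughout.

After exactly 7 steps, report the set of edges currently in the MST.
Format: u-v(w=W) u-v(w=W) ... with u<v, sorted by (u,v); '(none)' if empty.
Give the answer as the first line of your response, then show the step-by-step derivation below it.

0-5(w=7) 1-2(w=2) 1-4(w=3) 1-5(w=5) 1-6(w=12) 2-7(w=8) 3-5(w=8)

step 1: add edge 1-2 (w=2); MST = {1-2(w=2)}
step 2: add edge 1-4 (w=3); MST = {1-2(w=2) 1-4(w=3)}
step 3: add edge 1-5 (w=5); MST = {1-2(w=2) 1-4(w=3) 1-5(w=5)}
step 4: add edge 0-5 (w=7); MST = {0-5(w=7) 1-2(w=2) 1-4(w=3) 1-5(w=5)}
step 5: add edge 3-5 (w=8); MST = {0-5(w=7) 1-2(w=2) 1-4(w=3) 1-5(w=5) 3-5(w=8)}
step 6: add edge 2-7 (w=8); MST = {0-5(w=7) 1-2(w=2) 1-4(w=3) 1-5(w=5) 2-7(w=8) 3-5(w=8)}
step 7: add edge 1-6 (w=12); MST = {0-5(w=7) 1-2(w=2) 1-4(w=3) 1-5(w=5) 1-6(w=12) 2-7(w=8) 3-5(w=8)}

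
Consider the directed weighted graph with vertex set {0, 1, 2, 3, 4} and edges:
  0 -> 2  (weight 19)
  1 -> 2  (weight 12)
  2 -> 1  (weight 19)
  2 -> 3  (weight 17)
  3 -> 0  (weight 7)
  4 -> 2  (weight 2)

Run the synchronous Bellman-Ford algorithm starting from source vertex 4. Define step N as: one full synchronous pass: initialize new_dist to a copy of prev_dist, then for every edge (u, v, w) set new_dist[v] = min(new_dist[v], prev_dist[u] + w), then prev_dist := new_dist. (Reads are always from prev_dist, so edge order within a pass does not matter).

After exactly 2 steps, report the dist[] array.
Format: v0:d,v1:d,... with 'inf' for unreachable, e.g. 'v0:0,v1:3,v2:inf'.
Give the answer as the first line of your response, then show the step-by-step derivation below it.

v0:inf,v1:21,v2:2,v3:19,v4:0

step 1: dist = v0:inf,v1:inf,v2:2,v3:inf,v4:0
step 2: dist = v0:inf,v1:21,v2:2,v3:19,v4:0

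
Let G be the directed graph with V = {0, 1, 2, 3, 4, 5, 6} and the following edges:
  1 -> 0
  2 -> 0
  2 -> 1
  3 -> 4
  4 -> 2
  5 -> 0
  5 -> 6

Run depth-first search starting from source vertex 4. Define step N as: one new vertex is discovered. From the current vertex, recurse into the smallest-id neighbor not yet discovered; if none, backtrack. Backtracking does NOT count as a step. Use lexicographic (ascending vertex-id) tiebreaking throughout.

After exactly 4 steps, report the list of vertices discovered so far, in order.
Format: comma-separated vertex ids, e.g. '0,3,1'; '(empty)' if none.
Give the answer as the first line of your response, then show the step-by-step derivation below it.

4,2,0,1

step 1: discover 4; path=4; order=4
step 2: discover 2; path=4>2; order=4,2
step 3: discover 0; path=4>2>0; order=4,2,0
step 4: discover 1; path=4>2>1; order=4,2,0,1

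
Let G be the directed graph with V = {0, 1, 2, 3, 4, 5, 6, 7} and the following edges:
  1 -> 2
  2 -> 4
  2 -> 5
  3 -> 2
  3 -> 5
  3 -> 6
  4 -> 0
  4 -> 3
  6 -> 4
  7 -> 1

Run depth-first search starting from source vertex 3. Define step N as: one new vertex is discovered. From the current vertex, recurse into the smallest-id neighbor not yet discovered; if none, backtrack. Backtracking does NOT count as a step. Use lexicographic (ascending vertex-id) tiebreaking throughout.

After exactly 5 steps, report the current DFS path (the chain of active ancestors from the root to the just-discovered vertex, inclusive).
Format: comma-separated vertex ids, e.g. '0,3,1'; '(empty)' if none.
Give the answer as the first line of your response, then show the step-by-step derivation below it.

3,2,5

step 1: discover 3; path=3; order=3
step 2: discover 2; path=3>2; order=3,2
step 3: discover 4; path=3>2>4; order=3,2,4
step 4: discover 0; path=3>2>4>0; order=3,2,4,0
step 5: discover 5; path=3>2>5; order=3,2,4,0,5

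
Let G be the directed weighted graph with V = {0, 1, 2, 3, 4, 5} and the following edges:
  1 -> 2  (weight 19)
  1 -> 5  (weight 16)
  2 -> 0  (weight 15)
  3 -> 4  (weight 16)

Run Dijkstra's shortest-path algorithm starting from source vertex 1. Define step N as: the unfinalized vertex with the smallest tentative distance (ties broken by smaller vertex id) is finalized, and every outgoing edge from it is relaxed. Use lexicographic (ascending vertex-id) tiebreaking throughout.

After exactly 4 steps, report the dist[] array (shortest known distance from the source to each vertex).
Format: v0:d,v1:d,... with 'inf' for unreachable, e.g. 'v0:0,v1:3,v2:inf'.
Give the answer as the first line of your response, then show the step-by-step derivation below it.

v0:34,v1:0,v2:19,v3:inf,v4:inf,v5:16

step 1: dist = v0:inf,v1:0,v2:19,v3:inf,v4:inf,v5:16
step 2: dist = v0:inf,v1:0,v2:19,v3:inf,v4:inf,v5:16
step 3: dist = v0:34,v1:0,v2:19,v3:inf,v4:inf,v5:16
step 4: dist = v0:34,v1:0,v2:19,v3:inf,v4:inf,v5:16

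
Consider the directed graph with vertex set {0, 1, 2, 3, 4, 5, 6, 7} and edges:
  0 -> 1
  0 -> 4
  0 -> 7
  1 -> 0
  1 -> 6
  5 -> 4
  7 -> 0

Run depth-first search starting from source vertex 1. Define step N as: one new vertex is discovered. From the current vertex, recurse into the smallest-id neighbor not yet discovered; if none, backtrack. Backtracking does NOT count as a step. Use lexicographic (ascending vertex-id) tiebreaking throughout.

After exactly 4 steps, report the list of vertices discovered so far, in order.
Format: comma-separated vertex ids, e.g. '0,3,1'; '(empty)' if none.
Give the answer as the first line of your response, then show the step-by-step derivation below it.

1,0,4,7

step 1: discover 1; path=1; order=1
step 2: discover 0; path=1>0; order=1,0
step 3: discover 4; path=1>0>4; order=1,0,4
step 4: discover 7; path=1>0>7; order=1,0,4,7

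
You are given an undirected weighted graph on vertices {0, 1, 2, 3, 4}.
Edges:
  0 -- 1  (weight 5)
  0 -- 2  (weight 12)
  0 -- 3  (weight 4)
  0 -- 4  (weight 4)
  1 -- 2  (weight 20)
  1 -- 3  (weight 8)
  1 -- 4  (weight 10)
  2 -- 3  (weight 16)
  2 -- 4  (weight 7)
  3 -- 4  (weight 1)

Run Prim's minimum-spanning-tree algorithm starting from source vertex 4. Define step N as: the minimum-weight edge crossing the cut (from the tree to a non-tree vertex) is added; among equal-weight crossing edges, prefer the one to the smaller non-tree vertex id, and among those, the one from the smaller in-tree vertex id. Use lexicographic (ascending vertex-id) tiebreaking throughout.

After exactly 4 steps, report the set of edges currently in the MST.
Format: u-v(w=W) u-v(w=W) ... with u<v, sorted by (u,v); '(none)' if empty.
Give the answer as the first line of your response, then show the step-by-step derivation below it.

0-1(w=5) 0-3(w=4) 2-4(w=7) 3-4(w=1)

step 1: add edge 3-4 (w=1); MST = {3-4(w=1)}
step 2: add edge 0-3 (w=4); MST = {0-3(w=4) 3-4(w=1)}
step 3: add edge 0-1 (w=5); MST = {0-1(w=5) 0-3(w=4) 3-4(w=1)}
step 4: add edge 2-4 (w=7); MST = {0-1(w=5) 0-3(w=4) 2-4(w=7) 3-4(w=1)}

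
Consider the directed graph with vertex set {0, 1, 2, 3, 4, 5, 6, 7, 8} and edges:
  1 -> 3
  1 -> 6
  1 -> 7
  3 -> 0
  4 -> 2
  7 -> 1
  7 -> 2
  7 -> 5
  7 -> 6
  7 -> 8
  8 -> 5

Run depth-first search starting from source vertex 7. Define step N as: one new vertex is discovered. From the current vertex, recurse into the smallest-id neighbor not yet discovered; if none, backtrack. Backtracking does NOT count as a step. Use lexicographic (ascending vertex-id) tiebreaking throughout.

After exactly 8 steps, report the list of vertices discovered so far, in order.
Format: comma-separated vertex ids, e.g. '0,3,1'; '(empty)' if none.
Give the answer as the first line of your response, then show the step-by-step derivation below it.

7,1,3,0,6,2,5,8

step 1: discover 7; path=7; order=7
step 2: discover 1; path=7>1; order=7,1
step 3: discover 3; path=7>1>3; order=7,1,3
step 4: discover 0; path=7>1>3>0; order=7,1,3,0
step 5: discover 6; path=7>1>6; order=7,1,3,0,6
step 6: discover 2; path=7>2; order=7,1,3,0,6,2
step 7: discover 5; path=7>5; order=7,1,3,0,6,2,5
step 8: discover 8; path=7>8; order=7,1,3,0,6,2,5,8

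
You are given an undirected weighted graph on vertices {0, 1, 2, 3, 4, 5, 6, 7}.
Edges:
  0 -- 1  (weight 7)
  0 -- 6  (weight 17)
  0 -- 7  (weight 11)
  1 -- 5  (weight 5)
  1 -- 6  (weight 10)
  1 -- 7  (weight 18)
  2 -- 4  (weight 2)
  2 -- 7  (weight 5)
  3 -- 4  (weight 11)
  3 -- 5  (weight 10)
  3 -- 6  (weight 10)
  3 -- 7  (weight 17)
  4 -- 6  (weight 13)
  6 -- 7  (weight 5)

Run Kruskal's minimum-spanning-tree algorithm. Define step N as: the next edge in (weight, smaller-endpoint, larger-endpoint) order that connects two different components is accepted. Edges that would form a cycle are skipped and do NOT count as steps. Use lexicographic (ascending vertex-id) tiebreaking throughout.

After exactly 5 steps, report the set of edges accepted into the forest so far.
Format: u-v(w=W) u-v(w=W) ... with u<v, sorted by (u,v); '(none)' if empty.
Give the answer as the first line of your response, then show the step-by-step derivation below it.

0-1(w=7) 1-5(w=5) 2-4(w=2) 2-7(w=5) 6-7(w=5)

step 1: add edge 2-4 (w=2); MST = {2-4(w=2)}
step 2: add edge 1-5 (w=5); MST = {1-5(w=5) 2-4(w=2)}
step 3: add edge 2-7 (w=5); MST = {1-5(w=5) 2-4(w=2) 2-7(w=5)}
step 4: add edge 6-7 (w=5); MST = {1-5(w=5) 2-4(w=2) 2-7(w=5) 6-7(w=5)}
step 5: add edge 0-1 (w=7); MST = {0-1(w=7) 1-5(w=5) 2-4(w=2) 2-7(w=5) 6-7(w=5)}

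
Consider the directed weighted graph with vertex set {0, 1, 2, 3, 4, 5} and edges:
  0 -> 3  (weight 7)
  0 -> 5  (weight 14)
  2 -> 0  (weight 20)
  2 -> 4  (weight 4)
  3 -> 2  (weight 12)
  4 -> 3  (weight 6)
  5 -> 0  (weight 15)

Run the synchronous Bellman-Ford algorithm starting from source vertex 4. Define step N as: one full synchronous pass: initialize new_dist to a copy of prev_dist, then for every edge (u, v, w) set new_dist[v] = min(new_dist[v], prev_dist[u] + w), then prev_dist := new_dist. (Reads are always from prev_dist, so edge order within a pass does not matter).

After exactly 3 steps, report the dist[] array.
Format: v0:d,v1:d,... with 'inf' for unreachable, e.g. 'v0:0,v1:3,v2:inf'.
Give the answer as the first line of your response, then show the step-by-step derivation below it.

v0:38,v1:inf,v2:18,v3:6,v4:0,v5:inf

step 1: dist = v0:inf,v1:inf,v2:inf,v3:6,v4:0,v5:inf
step 2: dist = v0:inf,v1:inf,v2:18,v3:6,v4:0,v5:inf
step 3: dist = v0:38,v1:inf,v2:18,v3:6,v4:0,v5:inf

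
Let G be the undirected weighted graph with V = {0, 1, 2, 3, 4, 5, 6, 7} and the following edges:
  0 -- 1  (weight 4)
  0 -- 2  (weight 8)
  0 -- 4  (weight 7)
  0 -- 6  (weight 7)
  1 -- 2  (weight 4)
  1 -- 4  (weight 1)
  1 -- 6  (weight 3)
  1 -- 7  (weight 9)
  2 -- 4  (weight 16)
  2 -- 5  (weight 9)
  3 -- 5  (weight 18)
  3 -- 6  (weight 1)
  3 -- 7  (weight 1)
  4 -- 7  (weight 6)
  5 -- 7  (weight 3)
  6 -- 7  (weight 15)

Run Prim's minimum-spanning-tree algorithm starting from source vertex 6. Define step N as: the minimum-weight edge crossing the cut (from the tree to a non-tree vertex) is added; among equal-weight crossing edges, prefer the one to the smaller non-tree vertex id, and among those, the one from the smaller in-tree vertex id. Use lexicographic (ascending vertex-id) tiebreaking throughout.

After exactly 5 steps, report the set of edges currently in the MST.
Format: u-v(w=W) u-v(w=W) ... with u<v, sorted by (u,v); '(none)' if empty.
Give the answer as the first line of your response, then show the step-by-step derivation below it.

1-4(w=1) 1-6(w=3) 3-6(w=1) 3-7(w=1) 5-7(w=3)

step 1: add edge 3-6 (w=1); MST = {3-6(w=1)}
step 2: add edge 3-7 (w=1); MST = {3-6(w=1) 3-7(w=1)}
step 3: add edge 1-6 (w=3); MST = {1-6(w=3) 3-6(w=1) 3-7(w=1)}
step 4: add edge 1-4 (w=1); MST = {1-4(w=1) 1-6(w=3) 3-6(w=1) 3-7(w=1)}
step 5: add edge 5-7 (w=3); MST = {1-4(w=1) 1-6(w=3) 3-6(w=1) 3-7(w=1) 5-7(w=3)}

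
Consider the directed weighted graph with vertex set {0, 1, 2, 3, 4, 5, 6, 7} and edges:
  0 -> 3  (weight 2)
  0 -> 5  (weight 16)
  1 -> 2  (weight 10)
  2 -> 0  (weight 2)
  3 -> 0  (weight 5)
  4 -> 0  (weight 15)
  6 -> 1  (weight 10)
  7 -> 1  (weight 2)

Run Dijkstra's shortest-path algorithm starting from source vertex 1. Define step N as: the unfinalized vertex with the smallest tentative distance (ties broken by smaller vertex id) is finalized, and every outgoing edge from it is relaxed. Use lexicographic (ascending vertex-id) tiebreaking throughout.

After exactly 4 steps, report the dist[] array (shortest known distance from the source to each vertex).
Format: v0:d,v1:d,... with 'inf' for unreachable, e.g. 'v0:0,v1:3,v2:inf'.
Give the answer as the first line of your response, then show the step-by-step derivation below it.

v0:12,v1:0,v2:10,v3:14,v4:inf,v5:28,v6:inf,v7:inf

step 1: dist = v0:inf,v1:0,v2:10,v3:inf,v4:inf,v5:inf,v6:inf,v7:inf
step 2: dist = v0:12,v1:0,v2:10,v3:inf,v4:inf,v5:inf,v6:inf,v7:inf
step 3: dist = v0:12,v1:0,v2:10,v3:14,v4:inf,v5:28,v6:inf,v7:inf
step 4: dist = v0:12,v1:0,v2:10,v3:14,v4:inf,v5:28,v6:inf,v7:inf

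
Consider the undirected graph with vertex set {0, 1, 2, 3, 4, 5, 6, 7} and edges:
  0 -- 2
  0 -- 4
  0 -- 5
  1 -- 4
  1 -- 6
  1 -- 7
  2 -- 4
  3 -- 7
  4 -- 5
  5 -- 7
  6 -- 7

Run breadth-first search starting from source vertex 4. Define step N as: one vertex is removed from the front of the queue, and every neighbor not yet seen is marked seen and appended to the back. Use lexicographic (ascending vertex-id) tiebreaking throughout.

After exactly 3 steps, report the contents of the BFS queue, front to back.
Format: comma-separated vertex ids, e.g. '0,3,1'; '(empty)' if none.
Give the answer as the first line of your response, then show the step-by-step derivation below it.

2,5,6,7

step 1: dequeue 4; queue=[0,1,2,5]; order=4
step 2: dequeue 0; queue=[1,2,5]; order=4,0
step 3: dequeue 1; queue=[2,5,6,7]; order=4,0,1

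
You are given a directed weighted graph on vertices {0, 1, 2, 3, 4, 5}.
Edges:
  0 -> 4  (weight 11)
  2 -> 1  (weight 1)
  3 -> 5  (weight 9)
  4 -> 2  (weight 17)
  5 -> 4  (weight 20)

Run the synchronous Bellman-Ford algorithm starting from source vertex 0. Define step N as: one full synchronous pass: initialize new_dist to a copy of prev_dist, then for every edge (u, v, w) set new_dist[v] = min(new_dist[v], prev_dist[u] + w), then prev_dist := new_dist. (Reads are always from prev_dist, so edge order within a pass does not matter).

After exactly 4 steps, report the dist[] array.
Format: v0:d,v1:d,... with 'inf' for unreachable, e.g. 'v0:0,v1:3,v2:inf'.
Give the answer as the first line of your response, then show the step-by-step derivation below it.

v0:0,v1:29,v2:28,v3:inf,v4:11,v5:inf

step 1: dist = v0:0,v1:inf,v2:inf,v3:inf,v4:11,v5:inf
step 2: dist = v0:0,v1:inf,v2:28,v3:inf,v4:11,v5:inf
step 3: dist = v0:0,v1:29,v2:28,v3:inf,v4:11,v5:inf
step 4: dist = v0:0,v1:29,v2:28,v3:inf,v4:11,v5:inf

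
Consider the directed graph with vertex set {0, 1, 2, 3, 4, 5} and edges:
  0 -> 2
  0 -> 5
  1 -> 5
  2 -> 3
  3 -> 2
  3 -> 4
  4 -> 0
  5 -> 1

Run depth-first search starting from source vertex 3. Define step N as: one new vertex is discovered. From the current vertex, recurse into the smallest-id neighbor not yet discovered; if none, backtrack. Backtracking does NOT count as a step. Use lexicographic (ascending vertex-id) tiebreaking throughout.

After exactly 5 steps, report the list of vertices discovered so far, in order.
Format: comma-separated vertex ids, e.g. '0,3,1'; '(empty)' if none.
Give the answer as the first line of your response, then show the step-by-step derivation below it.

3,2,4,0,5

step 1: discover 3; path=3; order=3
step 2: discover 2; path=3>2; order=3,2
step 3: discover 4; path=3>4; order=3,2,4
step 4: discover 0; path=3>4>0; order=3,2,4,0
step 5: discover 5; path=3>4>0>5; order=3,2,4,0,5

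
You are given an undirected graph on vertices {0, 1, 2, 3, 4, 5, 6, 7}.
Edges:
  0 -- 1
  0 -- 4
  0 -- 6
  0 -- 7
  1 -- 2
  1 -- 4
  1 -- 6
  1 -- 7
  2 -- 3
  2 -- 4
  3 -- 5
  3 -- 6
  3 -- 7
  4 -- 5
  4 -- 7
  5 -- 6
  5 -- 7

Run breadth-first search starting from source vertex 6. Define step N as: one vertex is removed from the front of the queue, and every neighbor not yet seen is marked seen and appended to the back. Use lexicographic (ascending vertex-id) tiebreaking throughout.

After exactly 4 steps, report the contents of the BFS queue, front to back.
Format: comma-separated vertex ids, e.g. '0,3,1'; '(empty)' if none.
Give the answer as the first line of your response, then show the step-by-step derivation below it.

5,4,7,2

step 1: dequeue 6; queue=[0,1,3,5]; order=6
step 2: dequeue 0; queue=[1,3,5,4,7]; order=6,0
step 3: dequeue 1; queue=[3,5,4,7,2]; order=6,0,1
step 4: dequeue 3; queue=[5,4,7,2]; order=6,0,1,3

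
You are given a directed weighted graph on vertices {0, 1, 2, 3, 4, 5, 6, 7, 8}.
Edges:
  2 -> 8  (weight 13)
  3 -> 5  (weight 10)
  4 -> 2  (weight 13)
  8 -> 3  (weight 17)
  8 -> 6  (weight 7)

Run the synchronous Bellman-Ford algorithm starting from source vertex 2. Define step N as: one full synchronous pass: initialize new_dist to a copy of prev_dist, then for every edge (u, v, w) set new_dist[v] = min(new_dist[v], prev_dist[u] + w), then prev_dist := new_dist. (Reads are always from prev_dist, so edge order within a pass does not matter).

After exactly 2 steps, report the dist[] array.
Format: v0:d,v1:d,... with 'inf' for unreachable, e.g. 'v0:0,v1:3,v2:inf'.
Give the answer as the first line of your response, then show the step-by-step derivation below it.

v0:inf,v1:inf,v2:0,v3:30,v4:inf,v5:inf,v6:20,v7:inf,v8:13

step 1: dist = v0:inf,v1:inf,v2:0,v3:inf,v4:inf,v5:inf,v6:inf,v7:inf,v8:13
step 2: dist = v0:inf,v1:inf,v2:0,v3:30,v4:inf,v5:inf,v6:20,v7:inf,v8:13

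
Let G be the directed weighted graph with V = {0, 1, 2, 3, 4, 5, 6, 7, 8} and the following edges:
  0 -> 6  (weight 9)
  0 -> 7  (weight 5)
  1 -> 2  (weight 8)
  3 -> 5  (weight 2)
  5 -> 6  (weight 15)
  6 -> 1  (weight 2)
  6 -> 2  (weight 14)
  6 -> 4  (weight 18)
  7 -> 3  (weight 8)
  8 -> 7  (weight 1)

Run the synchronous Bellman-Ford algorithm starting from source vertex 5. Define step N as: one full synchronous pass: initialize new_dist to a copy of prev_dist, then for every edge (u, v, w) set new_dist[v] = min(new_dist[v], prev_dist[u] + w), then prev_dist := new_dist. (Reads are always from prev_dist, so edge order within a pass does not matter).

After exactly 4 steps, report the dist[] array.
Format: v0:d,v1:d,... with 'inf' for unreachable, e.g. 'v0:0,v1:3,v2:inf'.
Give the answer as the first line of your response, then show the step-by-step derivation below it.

v0:inf,v1:17,v2:25,v3:inf,v4:33,v5:0,v6:15,v7:inf,v8:inf

step 1: dist = v0:inf,v1:inf,v2:inf,v3:inf,v4:inf,v5:0,v6:15,v7:inf,v8:inf
step 2: dist = v0:inf,v1:17,v2:29,v3:inf,v4:33,v5:0,v6:15,v7:inf,v8:inf
step 3: dist = v0:inf,v1:17,v2:25,v3:inf,v4:33,v5:0,v6:15,v7:inf,v8:inf
step 4: dist = v0:inf,v1:17,v2:25,v3:inf,v4:33,v5:0,v6:15,v7:inf,v8:inf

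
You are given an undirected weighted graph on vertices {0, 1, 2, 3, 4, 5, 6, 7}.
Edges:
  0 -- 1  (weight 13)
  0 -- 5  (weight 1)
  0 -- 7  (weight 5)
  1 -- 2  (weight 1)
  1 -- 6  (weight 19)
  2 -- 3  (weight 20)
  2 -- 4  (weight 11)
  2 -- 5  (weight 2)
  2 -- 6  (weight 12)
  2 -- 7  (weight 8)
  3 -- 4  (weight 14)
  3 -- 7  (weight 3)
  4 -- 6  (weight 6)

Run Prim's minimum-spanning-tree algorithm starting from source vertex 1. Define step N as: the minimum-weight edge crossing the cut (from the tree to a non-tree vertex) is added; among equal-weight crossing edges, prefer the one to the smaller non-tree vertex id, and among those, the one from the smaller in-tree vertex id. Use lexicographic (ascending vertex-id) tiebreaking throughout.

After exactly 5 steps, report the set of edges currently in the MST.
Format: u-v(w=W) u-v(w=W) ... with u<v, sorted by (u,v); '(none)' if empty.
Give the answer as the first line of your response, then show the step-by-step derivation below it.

0-5(w=1) 0-7(w=5) 1-2(w=1) 2-5(w=2) 3-7(w=3)

step 1: add edge 1-2 (w=1); MST = {1-2(w=1)}
step 2: add edge 2-5 (w=2); MST = {1-2(w=1) 2-5(w=2)}
step 3: add edge 0-5 (w=1); MST = {0-5(w=1) 1-2(w=1) 2-5(w=2)}
step 4: add edge 0-7 (w=5); MST = {0-5(w=1) 0-7(w=5) 1-2(w=1) 2-5(w=2)}
step 5: add edge 3-7 (w=3); MST = {0-5(w=1) 0-7(w=5) 1-2(w=1) 2-5(w=2) 3-7(w=3)}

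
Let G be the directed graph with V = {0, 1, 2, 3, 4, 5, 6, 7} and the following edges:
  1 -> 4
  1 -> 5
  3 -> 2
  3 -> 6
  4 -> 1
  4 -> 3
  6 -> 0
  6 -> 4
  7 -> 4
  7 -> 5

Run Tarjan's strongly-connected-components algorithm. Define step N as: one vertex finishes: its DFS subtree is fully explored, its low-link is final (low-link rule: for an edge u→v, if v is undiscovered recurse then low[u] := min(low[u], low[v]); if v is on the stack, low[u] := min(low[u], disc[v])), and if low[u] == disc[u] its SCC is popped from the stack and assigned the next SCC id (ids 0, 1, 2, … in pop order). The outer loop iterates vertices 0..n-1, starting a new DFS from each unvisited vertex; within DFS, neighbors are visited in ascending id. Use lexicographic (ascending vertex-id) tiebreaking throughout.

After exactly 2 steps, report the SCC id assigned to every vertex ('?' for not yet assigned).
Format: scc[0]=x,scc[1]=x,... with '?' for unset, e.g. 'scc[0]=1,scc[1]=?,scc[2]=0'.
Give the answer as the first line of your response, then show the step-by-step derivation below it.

scc[0]=0,scc[1]=?,scc[2]=1,scc[3]=?,scc[4]=?,scc[5]=?,scc[6]=?,scc[7]=?

step 1: low=(low[0]=0,low[1]=?,low[2]=?,low[3]=?,low[4]=?,low[5]=?,low[6]=?,low[7]=?); scc=(scc[0]=0,scc[1]=?,scc[2]=?,scc[3]=?,scc[4]=?,scc[5]=?,scc[6]=?,scc[7]=?)
step 2: low=(low[0]=0,low[1]=1,low[2]=4,low[3]=3,low[4]=1,low[5]=?,low[6]=?,low[7]=?); scc=(scc[0]=0,scc[1]=?,scc[2]=1,scc[3]=?,scc[4]=?,scc[5]=?,scc[6]=?,scc[7]=?)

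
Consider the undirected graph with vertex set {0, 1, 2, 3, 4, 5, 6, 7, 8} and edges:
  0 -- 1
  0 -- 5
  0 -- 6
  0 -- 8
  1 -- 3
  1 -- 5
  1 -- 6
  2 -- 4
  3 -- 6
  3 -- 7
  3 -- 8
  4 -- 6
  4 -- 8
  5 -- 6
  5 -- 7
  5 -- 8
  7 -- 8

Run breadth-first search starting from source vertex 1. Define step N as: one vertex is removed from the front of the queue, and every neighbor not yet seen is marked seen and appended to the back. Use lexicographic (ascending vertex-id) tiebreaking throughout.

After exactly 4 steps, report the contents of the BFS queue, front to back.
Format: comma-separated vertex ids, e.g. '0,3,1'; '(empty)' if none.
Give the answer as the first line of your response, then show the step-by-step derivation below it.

6,8,7

step 1: dequeue 1; queue=[0,3,5,6]; order=1
step 2: dequeue 0; queue=[3,5,6,8]; order=1,0
step 3: dequeue 3; queue=[5,6,8,7]; order=1,0,3
step 4: dequeue 5; queue=[6,8,7]; order=1,0,3,5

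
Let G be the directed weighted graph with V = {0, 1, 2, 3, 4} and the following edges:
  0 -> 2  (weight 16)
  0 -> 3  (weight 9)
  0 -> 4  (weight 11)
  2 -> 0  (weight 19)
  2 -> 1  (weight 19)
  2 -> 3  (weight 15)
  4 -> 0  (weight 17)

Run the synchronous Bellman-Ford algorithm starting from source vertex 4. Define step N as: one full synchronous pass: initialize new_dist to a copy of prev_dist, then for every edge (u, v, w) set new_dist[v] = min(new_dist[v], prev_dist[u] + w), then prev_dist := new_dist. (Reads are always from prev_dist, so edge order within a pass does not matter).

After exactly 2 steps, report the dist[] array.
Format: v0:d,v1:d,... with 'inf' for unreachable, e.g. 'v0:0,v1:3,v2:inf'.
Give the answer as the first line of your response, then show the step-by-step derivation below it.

v0:17,v1:inf,v2:33,v3:26,v4:0

step 1: dist = v0:17,v1:inf,v2:inf,v3:inf,v4:0
step 2: dist = v0:17,v1:inf,v2:33,v3:26,v4:0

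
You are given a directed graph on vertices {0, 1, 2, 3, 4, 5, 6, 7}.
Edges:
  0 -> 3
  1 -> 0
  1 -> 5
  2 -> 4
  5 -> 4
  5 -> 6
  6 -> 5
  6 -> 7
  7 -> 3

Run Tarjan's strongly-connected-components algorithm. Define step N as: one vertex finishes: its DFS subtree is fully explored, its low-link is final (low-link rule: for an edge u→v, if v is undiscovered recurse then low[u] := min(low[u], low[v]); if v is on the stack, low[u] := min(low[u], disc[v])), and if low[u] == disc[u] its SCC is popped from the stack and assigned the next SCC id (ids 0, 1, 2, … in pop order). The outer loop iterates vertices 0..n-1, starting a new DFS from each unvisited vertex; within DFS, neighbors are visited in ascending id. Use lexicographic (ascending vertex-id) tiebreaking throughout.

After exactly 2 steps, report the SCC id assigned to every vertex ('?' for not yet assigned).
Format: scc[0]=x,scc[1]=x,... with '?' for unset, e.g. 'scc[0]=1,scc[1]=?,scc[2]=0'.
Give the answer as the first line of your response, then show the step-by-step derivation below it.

scc[0]=1,scc[1]=?,scc[2]=?,scc[3]=0,scc[4]=?,scc[5]=?,scc[6]=?,scc[7]=?

step 1: low=(low[0]=0,low[1]=?,low[2]=?,low[3]=1,low[4]=?,low[5]=?,low[6]=?,low[7]=?); scc=(scc[0]=?,scc[1]=?,scc[2]=?,scc[3]=0,scc[4]=?,scc[5]=?,scc[6]=?,scc[7]=?)
step 2: low=(low[0]=0,low[1]=?,low[2]=?,low[3]=1,low[4]=?,low[5]=?,low[6]=?,low[7]=?); scc=(scc[0]=1,scc[1]=?,scc[2]=?,scc[3]=0,scc[4]=?,scc[5]=?,scc[6]=?,scc[7]=?)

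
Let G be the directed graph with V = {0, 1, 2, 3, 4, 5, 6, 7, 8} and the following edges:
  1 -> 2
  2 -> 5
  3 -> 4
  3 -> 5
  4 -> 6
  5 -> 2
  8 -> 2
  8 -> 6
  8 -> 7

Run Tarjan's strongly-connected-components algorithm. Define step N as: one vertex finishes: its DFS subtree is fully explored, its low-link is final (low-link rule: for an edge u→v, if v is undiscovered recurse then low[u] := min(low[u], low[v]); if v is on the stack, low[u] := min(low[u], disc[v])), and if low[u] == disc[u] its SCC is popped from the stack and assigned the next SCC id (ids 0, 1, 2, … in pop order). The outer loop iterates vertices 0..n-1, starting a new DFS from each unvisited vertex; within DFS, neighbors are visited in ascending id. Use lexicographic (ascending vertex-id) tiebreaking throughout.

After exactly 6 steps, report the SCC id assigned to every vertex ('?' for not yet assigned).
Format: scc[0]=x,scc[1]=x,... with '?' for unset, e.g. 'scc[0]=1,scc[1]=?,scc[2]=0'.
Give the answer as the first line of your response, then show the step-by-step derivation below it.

scc[0]=0,scc[1]=2,scc[2]=1,scc[3]=?,scc[4]=4,scc[5]=1,scc[6]=3,scc[7]=?,scc[8]=?

step 1: low=(low[0]=0,low[1]=?,low[2]=?,low[3]=?,low[4]=?,low[5]=?,low[6]=?,low[7]=?,low[8]=?); scc=(scc[0]=0,scc[1]=?,scc[2]=?,scc[3]=?,scc[4]=?,scc[5]=?,scc[6]=?,scc[7]=?,scc[8]=?)
step 2: low=(low[0]=0,low[1]=1,low[2]=2,low[3]=?,low[4]=?,low[5]=2,low[6]=?,low[7]=?,low[8]=?); scc=(scc[0]=0,scc[1]=?,scc[2]=?,scc[3]=?,scc[4]=?,scc[5]=?,scc[6]=?,scc[7]=?,scc[8]=?)
step 3: low=(low[0]=0,low[1]=1,low[2]=2,low[3]=?,low[4]=?,low[5]=2,low[6]=?,low[7]=?,low[8]=?); scc=(scc[0]=0,scc[1]=?,scc[2]=1,scc[3]=?,scc[4]=?,scc[5]=1,scc[6]=?,scc[7]=?,scc[8]=?)
step 4: low=(low[0]=0,low[1]=1,low[2]=2,low[3]=?,low[4]=?,low[5]=2,low[6]=?,low[7]=?,low[8]=?); scc=(scc[0]=0,scc[1]=2,scc[2]=1,scc[3]=?,scc[4]=?,scc[5]=1,scc[6]=?,scc[7]=?,scc[8]=?)
step 5: low=(low[0]=0,low[1]=1,low[2]=2,low[3]=4,low[4]=5,low[5]=2,low[6]=6,low[7]=?,low[8]=?); scc=(scc[0]=0,scc[1]=2,scc[2]=1,scc[3]=?,scc[4]=?,scc[5]=1,scc[6]=3,scc[7]=?,scc[8]=?)
step 6: low=(low[0]=0,low[1]=1,low[2]=2,low[3]=4,low[4]=5,low[5]=2,low[6]=6,low[7]=?,low[8]=?); scc=(scc[0]=0,scc[1]=2,scc[2]=1,scc[3]=?,scc[4]=4,scc[5]=1,scc[6]=3,scc[7]=?,scc[8]=?)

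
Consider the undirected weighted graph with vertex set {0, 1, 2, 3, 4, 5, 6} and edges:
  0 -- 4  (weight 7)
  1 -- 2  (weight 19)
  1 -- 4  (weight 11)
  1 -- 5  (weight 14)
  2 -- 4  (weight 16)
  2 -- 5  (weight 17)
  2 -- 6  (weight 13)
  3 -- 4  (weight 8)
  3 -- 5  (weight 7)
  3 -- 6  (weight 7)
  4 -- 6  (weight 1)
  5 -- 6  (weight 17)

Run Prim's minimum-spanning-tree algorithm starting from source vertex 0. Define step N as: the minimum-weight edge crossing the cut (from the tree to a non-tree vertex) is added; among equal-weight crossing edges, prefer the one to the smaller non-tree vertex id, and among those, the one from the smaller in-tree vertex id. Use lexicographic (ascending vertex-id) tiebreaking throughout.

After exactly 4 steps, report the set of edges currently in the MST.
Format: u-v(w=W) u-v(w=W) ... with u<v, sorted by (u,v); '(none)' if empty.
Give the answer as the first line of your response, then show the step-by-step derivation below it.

0-4(w=7) 3-5(w=7) 3-6(w=7) 4-6(w=1)

step 1: add edge 0-4 (w=7); MST = {0-4(w=7)}
step 2: add edge 4-6 (w=1); MST = {0-4(w=7) 4-6(w=1)}
step 3: add edge 3-6 (w=7); MST = {0-4(w=7) 3-6(w=7) 4-6(w=1)}
step 4: add edge 3-5 (w=7); MST = {0-4(w=7) 3-5(w=7) 3-6(w=7) 4-6(w=1)}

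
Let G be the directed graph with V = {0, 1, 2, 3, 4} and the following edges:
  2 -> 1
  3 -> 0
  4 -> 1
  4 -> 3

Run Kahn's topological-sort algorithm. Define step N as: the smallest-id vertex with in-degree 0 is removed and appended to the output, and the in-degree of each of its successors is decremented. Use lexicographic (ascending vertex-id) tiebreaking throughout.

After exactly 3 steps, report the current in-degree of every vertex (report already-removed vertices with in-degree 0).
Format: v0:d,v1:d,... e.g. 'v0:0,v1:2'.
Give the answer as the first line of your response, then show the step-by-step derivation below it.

v0:1,v1:0,v2:0,v3:0,v4:0

step 1: output 2; order=[2]; indeg=(1,1,0,1,0)
step 2: output 4; order=[2,4]; indeg=(1,0,0,0,0)
step 3: output 1; order=[2,4,1]; indeg=(1,0,0,0,0)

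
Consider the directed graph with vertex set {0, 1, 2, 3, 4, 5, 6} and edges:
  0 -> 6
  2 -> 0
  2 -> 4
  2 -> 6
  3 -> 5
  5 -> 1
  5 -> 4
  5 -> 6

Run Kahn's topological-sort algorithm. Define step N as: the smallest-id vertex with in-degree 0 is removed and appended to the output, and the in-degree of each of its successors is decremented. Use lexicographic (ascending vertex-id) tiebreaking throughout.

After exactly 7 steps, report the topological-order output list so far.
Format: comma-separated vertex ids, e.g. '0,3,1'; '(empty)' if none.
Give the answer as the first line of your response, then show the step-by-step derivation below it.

2,0,3,5,1,4,6

step 1: output 2; order=[2]; indeg=(0,1,0,0,1,1,2)
step 2: output 0; order=[2,0]; indeg=(0,1,0,0,1,1,1)
step 3: output 3; order=[2,0,3]; indeg=(0,1,0,0,1,0,1)
step 4: output 5; order=[2,0,3,5]; indeg=(0,0,0,0,0,0,0)
step 5: output 1; order=[2,0,3,5,1]; indeg=(0,0,0,0,0,0,0)
step 6: output 4; order=[2,0,3,5,1,4]; indeg=(0,0,0,0,0,0,0)
step 7: output 6; order=[2,0,3,5,1,4,6]; indeg=(0,0,0,0,0,0,0)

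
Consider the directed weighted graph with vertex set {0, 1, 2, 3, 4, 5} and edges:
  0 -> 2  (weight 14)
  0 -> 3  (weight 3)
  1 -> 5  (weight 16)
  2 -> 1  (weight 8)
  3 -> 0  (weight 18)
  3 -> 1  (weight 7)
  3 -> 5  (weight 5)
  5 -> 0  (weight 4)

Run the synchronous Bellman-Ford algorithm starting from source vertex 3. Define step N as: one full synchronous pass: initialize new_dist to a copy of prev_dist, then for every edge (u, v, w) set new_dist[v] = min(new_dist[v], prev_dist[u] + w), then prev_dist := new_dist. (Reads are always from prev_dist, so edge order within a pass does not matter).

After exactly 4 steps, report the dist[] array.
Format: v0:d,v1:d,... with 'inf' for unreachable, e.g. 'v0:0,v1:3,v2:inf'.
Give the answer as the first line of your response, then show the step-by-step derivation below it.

v0:9,v1:7,v2:23,v3:0,v4:inf,v5:5

step 1: dist = v0:18,v1:7,v2:inf,v3:0,v4:inf,v5:5
step 2: dist = v0:9,v1:7,v2:32,v3:0,v4:inf,v5:5
step 3: dist = v0:9,v1:7,v2:23,v3:0,v4:inf,v5:5
step 4: dist = v0:9,v1:7,v2:23,v3:0,v4:inf,v5:5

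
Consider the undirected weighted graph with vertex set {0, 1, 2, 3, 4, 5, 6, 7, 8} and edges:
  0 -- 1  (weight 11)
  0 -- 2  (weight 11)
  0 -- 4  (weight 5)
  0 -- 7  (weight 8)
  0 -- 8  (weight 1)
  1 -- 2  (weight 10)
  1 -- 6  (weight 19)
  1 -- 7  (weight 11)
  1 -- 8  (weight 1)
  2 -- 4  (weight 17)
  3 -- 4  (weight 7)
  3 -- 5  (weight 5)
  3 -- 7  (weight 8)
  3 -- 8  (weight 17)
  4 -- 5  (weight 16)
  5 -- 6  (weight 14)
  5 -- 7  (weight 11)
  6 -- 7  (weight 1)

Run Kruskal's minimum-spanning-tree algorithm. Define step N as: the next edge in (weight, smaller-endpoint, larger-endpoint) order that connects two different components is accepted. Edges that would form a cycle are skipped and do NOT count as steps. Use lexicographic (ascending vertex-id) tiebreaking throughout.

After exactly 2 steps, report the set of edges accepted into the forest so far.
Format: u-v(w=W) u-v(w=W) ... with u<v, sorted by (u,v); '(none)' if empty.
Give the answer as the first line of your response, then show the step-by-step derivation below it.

0-8(w=1) 1-8(w=1)

step 1: add edge 0-8 (w=1); MST = {0-8(w=1)}
step 2: add edge 1-8 (w=1); MST = {0-8(w=1) 1-8(w=1)}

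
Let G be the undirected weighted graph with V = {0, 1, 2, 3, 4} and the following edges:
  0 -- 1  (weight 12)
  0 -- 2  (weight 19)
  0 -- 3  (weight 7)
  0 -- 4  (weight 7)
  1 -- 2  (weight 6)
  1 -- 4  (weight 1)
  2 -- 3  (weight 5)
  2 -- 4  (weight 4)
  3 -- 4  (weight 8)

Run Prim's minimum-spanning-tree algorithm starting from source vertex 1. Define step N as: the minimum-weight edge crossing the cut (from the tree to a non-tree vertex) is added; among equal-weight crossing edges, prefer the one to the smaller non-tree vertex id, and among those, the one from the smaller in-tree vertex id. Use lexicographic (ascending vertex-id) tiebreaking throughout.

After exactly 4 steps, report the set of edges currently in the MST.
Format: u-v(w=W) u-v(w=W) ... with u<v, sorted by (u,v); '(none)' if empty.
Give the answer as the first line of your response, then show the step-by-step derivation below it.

0-3(w=7) 1-4(w=1) 2-3(w=5) 2-4(w=4)

step 1: add edge 1-4 (w=1); MST = {1-4(w=1)}
step 2: add edge 2-4 (w=4); MST = {1-4(w=1) 2-4(w=4)}
step 3: add edge 2-3 (w=5); MST = {1-4(w=1) 2-3(w=5) 2-4(w=4)}
step 4: add edge 0-3 (w=7); MST = {0-3(w=7) 1-4(w=1) 2-3(w=5) 2-4(w=4)}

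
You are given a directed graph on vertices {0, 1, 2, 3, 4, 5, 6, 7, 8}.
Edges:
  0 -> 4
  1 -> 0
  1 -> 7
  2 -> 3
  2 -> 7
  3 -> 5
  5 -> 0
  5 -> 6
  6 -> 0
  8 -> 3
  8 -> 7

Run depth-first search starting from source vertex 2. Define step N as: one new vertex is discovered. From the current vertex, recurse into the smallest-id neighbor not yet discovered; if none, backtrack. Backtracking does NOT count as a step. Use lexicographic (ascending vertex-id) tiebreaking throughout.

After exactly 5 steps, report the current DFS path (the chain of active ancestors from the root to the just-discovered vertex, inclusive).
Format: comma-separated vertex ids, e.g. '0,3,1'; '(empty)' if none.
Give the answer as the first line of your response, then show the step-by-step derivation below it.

2,3,5,0,4

step 1: discover 2; path=2; order=2
step 2: discover 3; path=2>3; order=2,3
step 3: discover 5; path=2>3>5; order=2,3,5
step 4: discover 0; path=2>3>5>0; order=2,3,5,0
step 5: discover 4; path=2>3>5>0>4; order=2,3,5,0,4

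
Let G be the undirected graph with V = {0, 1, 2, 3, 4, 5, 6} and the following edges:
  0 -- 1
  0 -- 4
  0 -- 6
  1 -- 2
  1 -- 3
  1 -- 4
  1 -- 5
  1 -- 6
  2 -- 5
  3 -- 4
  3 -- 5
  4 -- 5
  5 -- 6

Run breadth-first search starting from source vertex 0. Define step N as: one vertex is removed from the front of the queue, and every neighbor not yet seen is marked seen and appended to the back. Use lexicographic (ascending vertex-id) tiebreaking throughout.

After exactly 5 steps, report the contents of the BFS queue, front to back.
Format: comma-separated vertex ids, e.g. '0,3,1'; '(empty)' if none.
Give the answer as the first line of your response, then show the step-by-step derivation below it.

3,5

step 1: dequeue 0; queue=[1,4,6]; order=0
step 2: dequeue 1; queue=[4,6,2,3,5]; order=0,1
step 3: dequeue 4; queue=[6,2,3,5]; order=0,1,4
step 4: dequeue 6; queue=[2,3,5]; order=0,1,4,6
step 5: dequeue 2; queue=[3,5]; order=0,1,4,6,2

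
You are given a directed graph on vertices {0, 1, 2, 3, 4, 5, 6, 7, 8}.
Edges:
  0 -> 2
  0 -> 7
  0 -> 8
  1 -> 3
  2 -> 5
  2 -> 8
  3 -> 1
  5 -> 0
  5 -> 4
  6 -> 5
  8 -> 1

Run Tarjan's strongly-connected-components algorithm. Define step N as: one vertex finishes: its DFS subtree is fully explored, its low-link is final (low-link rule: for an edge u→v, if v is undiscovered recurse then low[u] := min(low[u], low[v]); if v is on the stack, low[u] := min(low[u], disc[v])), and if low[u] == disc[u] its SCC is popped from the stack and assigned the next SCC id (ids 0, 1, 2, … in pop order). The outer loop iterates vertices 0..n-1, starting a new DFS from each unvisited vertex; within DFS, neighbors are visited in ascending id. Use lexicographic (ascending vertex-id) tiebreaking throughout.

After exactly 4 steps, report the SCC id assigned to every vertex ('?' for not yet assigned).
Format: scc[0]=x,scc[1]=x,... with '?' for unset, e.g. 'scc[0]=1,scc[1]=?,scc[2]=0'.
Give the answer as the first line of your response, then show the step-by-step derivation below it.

scc[0]=?,scc[1]=1,scc[2]=?,scc[3]=1,scc[4]=0,scc[5]=?,scc[6]=?,scc[7]=?,scc[8]=?

step 1: low=(low[0]=0,low[1]=?,low[2]=1,low[3]=?,low[4]=3,low[5]=0,low[6]=?,low[7]=?,low[8]=?); scc=(scc[0]=?,scc[1]=?,scc[2]=?,scc[3]=?,scc[4]=0,scc[5]=?,scc[6]=?,scc[7]=?,scc[8]=?)
step 2: low=(low[0]=0,low[1]=?,low[2]=1,low[3]=?,low[4]=3,low[5]=0,low[6]=?,low[7]=?,low[8]=?); scc=(scc[0]=?,scc[1]=?,scc[2]=?,scc[3]=?,scc[4]=0,scc[5]=?,scc[6]=?,scc[7]=?,scc[8]=?)
step 3: low=(low[0]=0,low[1]=5,low[2]=0,low[3]=5,low[4]=3,low[5]=0,low[6]=?,low[7]=?,low[8]=4); scc=(scc[0]=?,scc[1]=?,scc[2]=?,scc[3]=?,scc[4]=0,scc[5]=?,scc[6]=?,scc[7]=?,scc[8]=?)
step 4: low=(low[0]=0,low[1]=5,low[2]=0,low[3]=5,low[4]=3,low[5]=0,low[6]=?,low[7]=?,low[8]=4); scc=(scc[0]=?,scc[1]=1,scc[2]=?,scc[3]=1,scc[4]=0,scc[5]=?,scc[6]=?,scc[7]=?,scc[8]=?)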